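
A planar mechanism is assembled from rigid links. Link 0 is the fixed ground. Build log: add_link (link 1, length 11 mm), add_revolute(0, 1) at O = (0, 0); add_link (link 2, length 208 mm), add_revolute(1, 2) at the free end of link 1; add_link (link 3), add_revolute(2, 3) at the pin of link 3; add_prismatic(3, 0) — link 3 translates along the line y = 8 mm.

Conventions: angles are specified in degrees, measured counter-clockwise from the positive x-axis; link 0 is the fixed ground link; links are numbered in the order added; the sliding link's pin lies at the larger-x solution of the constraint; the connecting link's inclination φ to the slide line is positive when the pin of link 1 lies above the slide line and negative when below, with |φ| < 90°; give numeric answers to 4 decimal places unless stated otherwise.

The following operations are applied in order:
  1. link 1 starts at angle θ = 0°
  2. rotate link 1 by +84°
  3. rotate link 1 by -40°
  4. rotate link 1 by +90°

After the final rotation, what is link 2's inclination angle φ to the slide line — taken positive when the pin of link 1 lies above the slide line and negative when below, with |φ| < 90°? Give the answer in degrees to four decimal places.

geometry: r = 11 mm, L = 208 mm, e = 8 mm; θ starts at 0°
rotate link 1 by +84°: θ ← 0° +84° = 84°
rotate link 1 by -40°: θ ← 84° -40° = 44°
rotate link 1 by +90°: θ ← 44° +90° = 134°
h = r sin θ − e = 7.912738 − 8 = -0.087262
sin φ = h / L = -0.087262 / 208 = -0.00041953
φ = arcsin(-0.00041953) = -0.024037°

-0.0240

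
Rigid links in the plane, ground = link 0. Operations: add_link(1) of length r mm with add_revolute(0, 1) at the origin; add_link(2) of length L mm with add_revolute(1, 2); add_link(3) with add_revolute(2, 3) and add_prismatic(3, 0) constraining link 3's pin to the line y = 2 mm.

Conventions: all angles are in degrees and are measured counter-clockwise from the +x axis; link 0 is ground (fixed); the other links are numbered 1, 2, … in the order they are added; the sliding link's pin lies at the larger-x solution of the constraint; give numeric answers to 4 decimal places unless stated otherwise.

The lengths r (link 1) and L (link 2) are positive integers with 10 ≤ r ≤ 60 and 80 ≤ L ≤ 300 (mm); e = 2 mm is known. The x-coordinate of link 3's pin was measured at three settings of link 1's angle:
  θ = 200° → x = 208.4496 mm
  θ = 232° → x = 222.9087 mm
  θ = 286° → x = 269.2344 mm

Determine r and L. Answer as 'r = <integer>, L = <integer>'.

constraint per measurement: (x − r cos θ)² + (r sin θ − e)² = L²
subtracting the θ₁ and θ₂ equations cancels the r² and L² terms:
r = (x₁² − x₂²) / (2[(x₁cos θ₁ + e sin θ₁) − (x₂cos θ₂ + e sin θ₂)]) = 54.0002 → r = 54
L² = (x₁ − r cos θ₁)² + (r sin θ₁ − e)² = 67599.9956 → L = 260.0000 → L = 260
check at θ₃=286°: x = 269.2344 (printed 269.2344) ✓

r = 54, L = 260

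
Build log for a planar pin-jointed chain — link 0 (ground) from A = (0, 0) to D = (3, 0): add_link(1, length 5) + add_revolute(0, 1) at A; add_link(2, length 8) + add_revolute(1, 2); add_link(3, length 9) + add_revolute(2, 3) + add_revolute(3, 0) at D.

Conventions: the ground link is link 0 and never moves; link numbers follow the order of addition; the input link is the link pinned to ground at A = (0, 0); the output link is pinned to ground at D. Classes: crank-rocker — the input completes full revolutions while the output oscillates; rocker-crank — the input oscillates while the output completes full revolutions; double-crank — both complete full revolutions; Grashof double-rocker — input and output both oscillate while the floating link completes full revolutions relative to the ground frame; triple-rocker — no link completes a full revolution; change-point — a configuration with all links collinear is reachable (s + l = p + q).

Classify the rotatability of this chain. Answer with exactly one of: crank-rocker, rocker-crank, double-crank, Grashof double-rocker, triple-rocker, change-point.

lengths: ground=3, input=5, coupler=8, output=9
sorted: s=3 (shortest), l=9 (longest), p+q=13
s + l = 12 vs p + q = 13
s + l < p + q (Grashof) with shortest = ground link → double-crank

double-crank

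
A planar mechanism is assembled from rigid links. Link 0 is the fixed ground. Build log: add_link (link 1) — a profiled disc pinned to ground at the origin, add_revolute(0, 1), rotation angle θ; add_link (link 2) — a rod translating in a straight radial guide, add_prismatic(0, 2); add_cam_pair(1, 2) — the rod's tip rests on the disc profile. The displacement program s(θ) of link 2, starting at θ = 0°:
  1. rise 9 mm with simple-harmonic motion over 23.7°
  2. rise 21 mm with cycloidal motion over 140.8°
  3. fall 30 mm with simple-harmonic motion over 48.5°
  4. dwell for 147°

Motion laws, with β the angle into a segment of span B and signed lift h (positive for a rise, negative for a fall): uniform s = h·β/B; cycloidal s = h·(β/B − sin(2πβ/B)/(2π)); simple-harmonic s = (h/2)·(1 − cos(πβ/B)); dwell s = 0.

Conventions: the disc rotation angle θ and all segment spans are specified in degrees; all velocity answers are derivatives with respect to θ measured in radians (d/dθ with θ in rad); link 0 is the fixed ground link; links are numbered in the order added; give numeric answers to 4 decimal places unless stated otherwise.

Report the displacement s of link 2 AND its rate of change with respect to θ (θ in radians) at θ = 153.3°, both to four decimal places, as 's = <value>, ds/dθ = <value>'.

seg 1 [0°–23.7°] simple-harmonic, h=9: full span → s += 9 → s = 9.0000
seg 2 [23.7°–164.5°] cycloidal, h=21: θ=153.3° here. β=129.6, B=140.8. 21·(0.9205 − sin(2π·0.9205)/(2π)) = 20.9313 → s = 29.9313
velocity in seg [23.7°–164.5°] (cycloidal), θ in radians: β = 129.6° = 2.2619 rad, B = 140.8° = 2.4574 rad; ds/dθ = (h/B)(1 − cos(2πβ/B)) = (21/2.4574)(1 − cos(2π·0.9205)) = 1.045299 mm/rad

s = 29.9313, ds/dθ = 1.0453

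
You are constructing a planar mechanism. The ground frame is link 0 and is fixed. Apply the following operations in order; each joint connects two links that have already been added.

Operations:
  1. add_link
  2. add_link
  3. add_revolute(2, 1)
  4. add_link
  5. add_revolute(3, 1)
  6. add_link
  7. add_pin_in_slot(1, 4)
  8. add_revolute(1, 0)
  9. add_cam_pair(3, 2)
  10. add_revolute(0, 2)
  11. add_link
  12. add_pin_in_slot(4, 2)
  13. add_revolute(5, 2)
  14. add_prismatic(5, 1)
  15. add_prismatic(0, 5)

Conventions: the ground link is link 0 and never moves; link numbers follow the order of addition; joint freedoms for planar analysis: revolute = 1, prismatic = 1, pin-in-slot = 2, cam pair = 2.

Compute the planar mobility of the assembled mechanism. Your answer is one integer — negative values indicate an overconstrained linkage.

(L,J1,J2)=(1,0,0); link0 fixed
link1: (2,0,0)
link2: (3,0,0)
R 2-1 [J1]: (3,1,0)
link3: (4,1,0)
R 3-1 [J1]: (4,2,0)
link4: (5,2,0)
PS 1-4 [J2]: (5,2,1)
R 1-0 [J1]: (5,3,1)
C 3-2 [J2]: (5,3,2)
R 0-2 [J1]: (5,4,2)
link5: (6,4,2)
PS 4-2 [J2]: (6,4,3)
R 5-2 [J1]: (6,5,3)
P 5-1 [J1]: (6,6,3)
P 0-5 [J1]: (6,7,3)
Grübler: 3·5 − 2·7 − 3 = -2

M = -2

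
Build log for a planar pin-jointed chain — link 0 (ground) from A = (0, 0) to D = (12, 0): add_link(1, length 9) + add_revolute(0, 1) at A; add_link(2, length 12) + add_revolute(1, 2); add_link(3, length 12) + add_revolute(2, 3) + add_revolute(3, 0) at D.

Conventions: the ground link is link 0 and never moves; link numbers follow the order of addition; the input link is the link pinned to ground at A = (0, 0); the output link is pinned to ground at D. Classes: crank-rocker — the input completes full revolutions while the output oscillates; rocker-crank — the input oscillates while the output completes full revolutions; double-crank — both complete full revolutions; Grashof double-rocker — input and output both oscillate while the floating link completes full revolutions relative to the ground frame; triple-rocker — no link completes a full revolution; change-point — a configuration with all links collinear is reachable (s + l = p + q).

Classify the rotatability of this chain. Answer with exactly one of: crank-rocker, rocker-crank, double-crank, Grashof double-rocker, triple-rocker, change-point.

lengths: ground=12, input=9, coupler=12, output=12
sorted: s=9 (shortest), l=12 (longest), p+q=24
s + l = 21 vs p + q = 24
s + l < p + q (Grashof) with shortest = input link → crank-rocker

crank-rocker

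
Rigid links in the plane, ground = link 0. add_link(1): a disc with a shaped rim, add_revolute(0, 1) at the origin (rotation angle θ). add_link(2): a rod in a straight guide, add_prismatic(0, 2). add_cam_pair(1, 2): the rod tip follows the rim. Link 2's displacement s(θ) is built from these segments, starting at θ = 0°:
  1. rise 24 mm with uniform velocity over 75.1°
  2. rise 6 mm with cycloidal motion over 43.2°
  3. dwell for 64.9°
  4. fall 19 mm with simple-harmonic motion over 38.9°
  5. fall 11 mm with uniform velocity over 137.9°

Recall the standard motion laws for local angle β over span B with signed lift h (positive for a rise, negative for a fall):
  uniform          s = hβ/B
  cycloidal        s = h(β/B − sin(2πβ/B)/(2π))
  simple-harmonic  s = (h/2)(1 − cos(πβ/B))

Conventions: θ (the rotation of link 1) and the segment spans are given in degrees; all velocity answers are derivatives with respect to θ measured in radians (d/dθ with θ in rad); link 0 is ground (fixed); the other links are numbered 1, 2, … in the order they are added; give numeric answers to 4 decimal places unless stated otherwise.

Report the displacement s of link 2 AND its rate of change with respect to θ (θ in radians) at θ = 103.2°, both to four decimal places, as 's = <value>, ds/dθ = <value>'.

segment 1 (0° to 75.1°, uniform, h = 24) is passed completely: s = 0.0000 + (24) = 24.0000
θ = 103.2° falls in segment 2 (75.1° to 118.3°, cycloidal, h = 6): β = 103.2 − 75.1 = 28.1°, B = 43.2°; Δs = 6·(0.6505 − sin(2π·0.6505)/(2π)) = 4.6770; s = 24.0000 + 4.6770 = 28.6770
velocity in seg [75.1°–118.3°] (cycloidal), θ in radians: β = 28.1° = 0.4904 rad, B = 43.2° = 0.7540 rad; ds/dθ = (h/B)(1 − cos(2πβ/B)) = (6/0.7540)(1 − cos(2π·0.6505)) = 12.616447 mm/rad

s = 28.6770, ds/dθ = 12.6164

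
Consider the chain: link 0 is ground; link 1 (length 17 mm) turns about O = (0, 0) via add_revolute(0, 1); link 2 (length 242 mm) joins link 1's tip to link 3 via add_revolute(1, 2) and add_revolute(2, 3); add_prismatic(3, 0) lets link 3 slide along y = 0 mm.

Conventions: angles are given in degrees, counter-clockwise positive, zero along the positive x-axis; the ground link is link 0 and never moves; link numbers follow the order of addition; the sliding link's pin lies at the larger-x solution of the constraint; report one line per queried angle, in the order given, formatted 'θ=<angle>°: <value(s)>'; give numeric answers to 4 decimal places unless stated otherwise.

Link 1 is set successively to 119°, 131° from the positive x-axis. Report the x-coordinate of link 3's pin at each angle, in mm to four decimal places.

geometry: r = 17 mm, L = 242 mm, e = 0 mm
θ=119°: crank pin P = (r cos θ, r sin θ) = (-8.241764, 14.868535)
θ=119°: h = r sin θ − e = 14.868535 − 0 = 14.868535
θ=119°: x = r cos θ + √(L² − h²) = -8.241764 + 241.542805 = 233.301041
θ=131°: crank pin P = (r cos θ, r sin θ) = (-11.153003, 12.830063)
θ=131°: h = r sin θ − e = 12.830063 − 0 = 12.830063
θ=131°: x = r cos θ + √(L² − h²) = -11.153003 + 241.659656 = 230.506653

θ=119°: 233.3010
θ=131°: 230.5067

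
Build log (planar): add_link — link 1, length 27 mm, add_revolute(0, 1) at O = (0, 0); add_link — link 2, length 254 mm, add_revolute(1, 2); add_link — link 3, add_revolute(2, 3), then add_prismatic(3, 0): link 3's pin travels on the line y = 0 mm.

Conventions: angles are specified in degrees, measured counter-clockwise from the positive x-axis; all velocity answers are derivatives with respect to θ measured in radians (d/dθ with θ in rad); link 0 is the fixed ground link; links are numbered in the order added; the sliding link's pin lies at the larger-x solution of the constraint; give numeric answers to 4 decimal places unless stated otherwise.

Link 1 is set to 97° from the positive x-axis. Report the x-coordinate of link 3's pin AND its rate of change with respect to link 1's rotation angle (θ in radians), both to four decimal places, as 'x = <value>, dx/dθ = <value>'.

geometry: r = 27 mm, L = 254 mm, e = 0 mm
crank pin P = (r cos θ, r sin θ) = (-3.290472, 26.798746)
h = r sin θ − e = 26.798746 − 0 = 26.798746
x = r cos θ + √(L² − h²) = -3.290472 + 252.582318 = 249.291845
dx/dθ = −r sin θ − h·r cos θ/√(L² − h²) (θ in radians; h = 26.798746) = -26.449630

x = 249.2918, dx/dθ = -26.4496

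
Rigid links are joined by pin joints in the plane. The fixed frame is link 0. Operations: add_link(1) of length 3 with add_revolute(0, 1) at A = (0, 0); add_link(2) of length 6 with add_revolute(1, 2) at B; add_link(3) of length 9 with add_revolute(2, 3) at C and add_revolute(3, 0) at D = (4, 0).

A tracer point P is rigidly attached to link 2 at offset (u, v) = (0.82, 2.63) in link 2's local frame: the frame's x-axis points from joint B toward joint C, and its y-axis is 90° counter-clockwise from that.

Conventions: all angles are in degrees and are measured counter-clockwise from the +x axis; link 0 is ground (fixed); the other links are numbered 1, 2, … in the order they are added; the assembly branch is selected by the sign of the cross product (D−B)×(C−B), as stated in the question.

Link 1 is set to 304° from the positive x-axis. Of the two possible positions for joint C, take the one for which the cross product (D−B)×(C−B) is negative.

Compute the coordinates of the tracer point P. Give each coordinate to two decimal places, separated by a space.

A=(0,0), D=(4.00,0)
B = A + 3.00·(cos304°, sin304°) = (1.6776, -2.4871)
|BD| = 3.4028
circle(B,6.00) ∩ circle(D,9.00): a=-4.9107, h=3.4475
  candidates: C₊=(-4.1937,-3.7234) cross=11.731; C₋=(0.8458,-8.4292) cross=-11.731
  branch - wants cross < 0 → take C=(0.8458,-8.4292) (cross=-11.731)
ex = (C−B)/|BC| = (-0.1386,-0.9903); ey = (0.9903,-0.1386)
P = B + 0.82·ex + 2.63·ey = (4.1685,-3.6638)

4.17 -3.66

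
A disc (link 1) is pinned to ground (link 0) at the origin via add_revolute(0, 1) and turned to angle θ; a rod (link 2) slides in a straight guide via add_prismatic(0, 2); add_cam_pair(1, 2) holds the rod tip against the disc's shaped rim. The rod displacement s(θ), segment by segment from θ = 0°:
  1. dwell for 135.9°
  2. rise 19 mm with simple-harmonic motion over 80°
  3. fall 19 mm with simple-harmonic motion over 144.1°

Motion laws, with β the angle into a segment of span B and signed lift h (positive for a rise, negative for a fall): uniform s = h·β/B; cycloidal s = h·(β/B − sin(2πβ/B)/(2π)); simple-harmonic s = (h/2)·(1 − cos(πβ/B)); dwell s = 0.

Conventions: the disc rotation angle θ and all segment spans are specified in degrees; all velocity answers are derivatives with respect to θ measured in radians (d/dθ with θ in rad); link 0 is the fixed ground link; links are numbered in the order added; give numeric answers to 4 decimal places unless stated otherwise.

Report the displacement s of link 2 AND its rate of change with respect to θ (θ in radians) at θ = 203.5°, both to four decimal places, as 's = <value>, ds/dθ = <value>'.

segment 1 (0° to 135.9°, dwell): s unchanged at 0.0000
θ = 203.5° falls in segment 2 (135.9° to 215.9°, simple-harmonic, h = 19): β = 203.5 − 135.9 = 67.6°, B = 80°; Δs = 19/2·(1 − cos(π·0.8450)) = 17.8958; s = 0.0000 + 17.8958 = 17.8958
velocity in seg [135.9°–215.9°] (simple-harmonic), θ in radians: β = 67.6° = 1.1798 rad, B = 80° = 1.3963 rad; ds/dθ = (πh/(2B)) sin(πβ/B) = (π·19/(2·1.3963)) sin(π·0.8450) = 10.002000 mm/rad

s = 17.8958, ds/dθ = 10.0020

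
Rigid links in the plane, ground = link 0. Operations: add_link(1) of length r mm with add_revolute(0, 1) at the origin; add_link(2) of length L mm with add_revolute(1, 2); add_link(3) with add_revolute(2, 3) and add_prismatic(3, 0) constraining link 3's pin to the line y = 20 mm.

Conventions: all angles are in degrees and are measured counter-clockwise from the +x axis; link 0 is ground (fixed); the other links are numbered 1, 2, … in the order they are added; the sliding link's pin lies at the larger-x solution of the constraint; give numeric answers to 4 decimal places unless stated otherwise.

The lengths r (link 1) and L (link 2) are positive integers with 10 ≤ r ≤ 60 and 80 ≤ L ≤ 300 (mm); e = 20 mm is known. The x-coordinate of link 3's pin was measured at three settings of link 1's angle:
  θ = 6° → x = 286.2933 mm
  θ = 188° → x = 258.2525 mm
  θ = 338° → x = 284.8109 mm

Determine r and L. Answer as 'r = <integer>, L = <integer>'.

constraint per measurement: (x − r cos θ)² + (r sin θ − e)² = L²
subtracting the θ₁ and θ₂ equations cancels the r² and L² terms:
r = (x₁² − x₂²) / (2[(x₁cos θ₁ + e sin θ₁) − (x₂cos θ₂ + e sin θ₂)]) = 14.0000 → r = 14
L² = (x₁ − r cos θ₁)² + (r sin θ₁ − e)² = 74529.0189 → L = 273.0000 → L = 273
check at θ₃=338°: x = 284.8109 (printed 284.8109) ✓

r = 14, L = 273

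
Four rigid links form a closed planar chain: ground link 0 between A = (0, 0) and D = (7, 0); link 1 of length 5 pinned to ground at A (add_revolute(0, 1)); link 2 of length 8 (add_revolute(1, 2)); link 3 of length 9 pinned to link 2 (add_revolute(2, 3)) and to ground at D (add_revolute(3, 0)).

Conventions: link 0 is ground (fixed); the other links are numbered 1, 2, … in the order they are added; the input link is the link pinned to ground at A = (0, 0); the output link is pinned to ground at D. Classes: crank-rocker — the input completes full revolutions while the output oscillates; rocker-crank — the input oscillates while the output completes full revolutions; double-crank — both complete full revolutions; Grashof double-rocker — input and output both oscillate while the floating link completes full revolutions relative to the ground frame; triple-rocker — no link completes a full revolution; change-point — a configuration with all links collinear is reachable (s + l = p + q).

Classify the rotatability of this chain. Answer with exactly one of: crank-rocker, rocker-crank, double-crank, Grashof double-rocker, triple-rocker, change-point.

lengths: ground=7, input=5, coupler=8, output=9
sorted: s=5 (shortest), l=9 (longest), p+q=15
s + l = 14 vs p + q = 15
s + l < p + q (Grashof) with shortest = input link → crank-rocker

crank-rocker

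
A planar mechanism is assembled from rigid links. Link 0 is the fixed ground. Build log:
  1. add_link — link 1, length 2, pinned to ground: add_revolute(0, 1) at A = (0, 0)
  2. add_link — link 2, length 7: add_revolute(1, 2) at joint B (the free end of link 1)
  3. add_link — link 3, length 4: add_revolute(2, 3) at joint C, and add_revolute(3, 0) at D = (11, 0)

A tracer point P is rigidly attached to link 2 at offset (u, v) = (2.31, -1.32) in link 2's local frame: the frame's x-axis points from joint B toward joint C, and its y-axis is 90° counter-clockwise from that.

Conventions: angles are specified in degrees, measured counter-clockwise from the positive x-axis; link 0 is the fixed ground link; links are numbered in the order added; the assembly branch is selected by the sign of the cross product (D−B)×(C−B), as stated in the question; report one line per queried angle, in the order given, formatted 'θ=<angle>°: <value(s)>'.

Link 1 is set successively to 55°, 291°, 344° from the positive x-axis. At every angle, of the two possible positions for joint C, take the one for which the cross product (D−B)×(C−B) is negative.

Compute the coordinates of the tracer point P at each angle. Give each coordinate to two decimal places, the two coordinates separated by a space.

A=(0,0), D=(11.00,0)
θ=55°: B = A + 2.00·(cos55°, sin55°) = (1.1472, 1.6383)
θ=55°: |BD| = 9.9881
θ=55°: circle(B,7.00) ∩ circle(D,4.00): a=6.6460, h=2.1978
θ=55°:   candidates: C₊=(8.0637,2.7162) cross=21.952; C₋=(7.3427,-1.6199) cross=-21.952
θ=55°:   branch - wants cross < 0 → take C=(7.3427,-1.6199) (cross=-21.952)
θ=55°: ex = (C−B)/|BC| = (0.8851,-0.4655); ey = (0.4655,0.8851)
θ=55°: P = B + 2.31·ex + -1.32·ey = (2.5773,-0.6052)
θ=291°: B = A + 2.00·(cos291°, sin291°) = (0.7167, -1.8672)
θ=291°: |BD| = 10.4514
θ=291°: circle(B,7.00) ∩ circle(D,4.00): a=6.8044, h=1.6431
θ=291°:   candidates: C₊=(7.1182,0.9651) cross=17.172; C₋=(7.7052,-2.2682) cross=-17.172
θ=291°:   branch - wants cross < 0 → take C=(7.7052,-2.2682) (cross=-17.172)
θ=291°: ex = (C−B)/|BC| = (0.9984,-0.0573); ey = (0.0573,0.9984)
θ=291°: P = B + 2.31·ex + -1.32·ey = (2.9473,-3.3173)
θ=344°: B = A + 2.00·(cos344°, sin344°) = (1.9225, -0.5513)
θ=344°: |BD| = 9.0942
θ=344°: circle(B,7.00) ∩ circle(D,4.00): a=6.3614, h=2.9210
θ=344°:   candidates: C₊=(8.0952,2.7499) cross=26.564; C₋=(8.4493,-3.0812) cross=-26.564
θ=344°:   branch - wants cross < 0 → take C=(8.4493,-3.0812) (cross=-26.564)
θ=344°: ex = (C−B)/|BC| = (0.9324,-0.3614); ey = (0.3614,0.9324)
θ=344°: P = B + 2.31·ex + -1.32·ey = (3.5993,-2.6169)

θ=55°: 2.58 -0.61
θ=291°: 2.95 -3.32
θ=344°: 3.60 -2.62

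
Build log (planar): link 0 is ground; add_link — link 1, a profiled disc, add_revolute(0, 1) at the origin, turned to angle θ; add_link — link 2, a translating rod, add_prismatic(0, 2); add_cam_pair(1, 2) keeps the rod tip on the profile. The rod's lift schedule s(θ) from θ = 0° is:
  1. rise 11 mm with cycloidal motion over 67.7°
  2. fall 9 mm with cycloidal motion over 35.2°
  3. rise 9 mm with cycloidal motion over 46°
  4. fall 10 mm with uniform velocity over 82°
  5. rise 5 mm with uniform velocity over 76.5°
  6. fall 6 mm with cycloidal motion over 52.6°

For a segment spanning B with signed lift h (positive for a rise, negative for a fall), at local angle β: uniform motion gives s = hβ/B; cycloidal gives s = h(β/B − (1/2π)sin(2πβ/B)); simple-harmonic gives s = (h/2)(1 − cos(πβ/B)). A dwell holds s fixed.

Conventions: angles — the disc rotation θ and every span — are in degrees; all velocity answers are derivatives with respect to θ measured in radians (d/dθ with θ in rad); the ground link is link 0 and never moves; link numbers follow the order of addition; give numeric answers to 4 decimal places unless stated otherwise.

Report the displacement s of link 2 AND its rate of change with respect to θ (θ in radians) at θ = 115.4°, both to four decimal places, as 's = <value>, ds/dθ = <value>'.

seg 1 [0°–67.7°] cycloidal, h=11: full span → s += 11 → s = 11.0000
seg 2 [67.7°–102.9°] cycloidal, h=-9: full span → s += -9 → s = 2.0000
seg 3 [102.9°–148.9°] cycloidal, h=9: θ=115.4° here. β=12.5, B=46. 9·(0.2717 − sin(2π·0.2717)/(2π)) = 1.0266 → s = 3.0266
velocity in seg [102.9°–148.9°] (cycloidal), θ in radians: β = 12.5° = 0.2182 rad, B = 46° = 0.8029 rad; ds/dθ = (h/B)(1 − cos(2πβ/B)) = (9/0.8029)(1 − cos(2π·0.2717)) = 12.736478 mm/rad

s = 3.0266, ds/dθ = 12.7365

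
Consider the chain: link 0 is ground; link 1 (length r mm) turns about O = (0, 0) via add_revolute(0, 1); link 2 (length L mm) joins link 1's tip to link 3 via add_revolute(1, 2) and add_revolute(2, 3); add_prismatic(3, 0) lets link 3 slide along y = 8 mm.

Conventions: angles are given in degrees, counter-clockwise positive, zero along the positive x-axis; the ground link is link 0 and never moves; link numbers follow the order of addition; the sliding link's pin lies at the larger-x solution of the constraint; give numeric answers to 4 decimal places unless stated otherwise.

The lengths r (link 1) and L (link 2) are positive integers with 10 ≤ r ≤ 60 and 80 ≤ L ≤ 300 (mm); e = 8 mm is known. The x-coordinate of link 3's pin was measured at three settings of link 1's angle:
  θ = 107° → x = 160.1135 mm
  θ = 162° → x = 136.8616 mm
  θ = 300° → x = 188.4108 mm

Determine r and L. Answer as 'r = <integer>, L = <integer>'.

constraint per measurement: (x − r cos θ)² + (r sin θ − e)² = L²
subtracting the θ₁ and θ₂ equations cancels the r² and L² terms:
r = (x₁² − x₂²) / (2[(x₁cos θ₁ + e sin θ₁) − (x₂cos θ₂ + e sin θ₂)]) = 39.0000 → r = 39
L² = (x₁ − r cos θ₁)² + (r sin θ₁ − e)² = 30275.9860 → L = 174.0000 → L = 174
check at θ₃=300°: x = 188.4108 (printed 188.4108) ✓

r = 39, L = 174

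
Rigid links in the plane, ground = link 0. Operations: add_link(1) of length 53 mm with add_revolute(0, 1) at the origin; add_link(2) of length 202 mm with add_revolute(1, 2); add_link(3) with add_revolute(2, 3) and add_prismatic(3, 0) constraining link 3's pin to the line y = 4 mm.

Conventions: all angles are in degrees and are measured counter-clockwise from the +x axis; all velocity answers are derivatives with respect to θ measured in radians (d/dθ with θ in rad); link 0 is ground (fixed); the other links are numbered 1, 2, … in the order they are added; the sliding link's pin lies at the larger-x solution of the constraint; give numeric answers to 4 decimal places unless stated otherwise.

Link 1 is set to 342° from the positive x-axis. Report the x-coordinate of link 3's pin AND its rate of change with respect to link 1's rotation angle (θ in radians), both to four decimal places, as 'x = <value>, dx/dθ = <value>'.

geometry: r = 53 mm, L = 202 mm, e = 4 mm
crank pin P = (r cos θ, r sin θ) = (50.405995, -16.377901)
h = r sin θ − e = -16.377901 − 4 = -20.377901
x = r cos θ + √(L² − h²) = 50.405995 + 200.969503 = 251.375498
dx/dθ = −r sin θ − h·r cos θ/√(L² − h²) (θ in radians; h = -20.377901) = 21.488967

x = 251.3755, dx/dθ = 21.4890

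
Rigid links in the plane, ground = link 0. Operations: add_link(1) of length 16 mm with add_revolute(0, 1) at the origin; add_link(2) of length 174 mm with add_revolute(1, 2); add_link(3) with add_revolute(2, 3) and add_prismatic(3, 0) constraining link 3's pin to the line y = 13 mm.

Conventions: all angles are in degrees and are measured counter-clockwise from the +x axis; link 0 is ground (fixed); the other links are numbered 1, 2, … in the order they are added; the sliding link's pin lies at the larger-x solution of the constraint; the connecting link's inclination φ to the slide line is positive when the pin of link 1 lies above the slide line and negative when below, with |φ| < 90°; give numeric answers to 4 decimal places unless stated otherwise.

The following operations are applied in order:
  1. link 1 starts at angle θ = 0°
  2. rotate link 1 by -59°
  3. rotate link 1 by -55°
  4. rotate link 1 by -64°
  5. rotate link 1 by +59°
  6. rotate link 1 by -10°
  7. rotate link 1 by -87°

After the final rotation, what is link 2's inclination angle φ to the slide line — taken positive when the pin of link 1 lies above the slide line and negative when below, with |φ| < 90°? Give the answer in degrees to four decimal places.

geometry: r = 16 mm, L = 174 mm, e = 13 mm; θ starts at 0°
rotate link 1 by -59°: θ ← 0° -59° = -59°
rotate link 1 by -55°: θ ← -59° -55° = -114°
rotate link 1 by -64°: θ ← -114° -64° = -178°
rotate link 1 by +59°: θ ← -178° +59° = -119°
rotate link 1 by -10°: θ ← -119° -10° = -129°
rotate link 1 by -87°: θ ← -129° -87° = -216°
h = r sin θ − e = 9.404564 − 13 = -3.595436
sin φ = h / L = -3.595436 / 174 = -0.02066343
φ = arcsin(-0.02066343) = -1.184011°

-1.1840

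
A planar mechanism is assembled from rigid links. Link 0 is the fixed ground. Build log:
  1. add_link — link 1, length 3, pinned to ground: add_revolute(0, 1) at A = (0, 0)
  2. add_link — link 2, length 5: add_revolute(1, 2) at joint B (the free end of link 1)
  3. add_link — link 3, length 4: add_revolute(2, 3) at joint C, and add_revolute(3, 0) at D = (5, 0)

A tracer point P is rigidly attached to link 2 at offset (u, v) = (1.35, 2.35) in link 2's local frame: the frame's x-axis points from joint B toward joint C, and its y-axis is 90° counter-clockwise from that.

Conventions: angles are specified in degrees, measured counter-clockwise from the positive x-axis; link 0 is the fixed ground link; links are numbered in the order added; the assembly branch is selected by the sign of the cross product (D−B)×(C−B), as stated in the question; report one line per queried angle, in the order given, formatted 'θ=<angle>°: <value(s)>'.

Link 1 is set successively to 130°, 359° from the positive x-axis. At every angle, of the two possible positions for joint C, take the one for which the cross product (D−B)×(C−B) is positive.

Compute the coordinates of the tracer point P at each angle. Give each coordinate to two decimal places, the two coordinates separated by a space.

A=(0,0), D=(5.00,0)
θ=130°: B = A + 3.00·(cos130°, sin130°) = (-1.9284, 2.2981)
θ=130°: |BD| = 7.2996
θ=130°: circle(B,5.00) ∩ circle(D,4.00): a=4.2663, h=2.6075
θ=130°:   candidates: C₊=(2.9419,3.4299) cross=19.034; C₋=(1.3000,-1.5199) cross=-19.034
θ=130°:   branch + wants cross > 0 → take C=(2.9419,3.4299) (cross=19.034)
θ=130°: ex = (C−B)/|BC| = (0.9740,0.2263); ey = (-0.2263,0.9740)
θ=130°: P = B + 1.35·ex + 2.35·ey = (-1.1453,4.8927)
θ=359°: B = A + 3.00·(cos359°, sin359°) = (2.9995, -0.0524)
θ=359°: |BD| = 2.0011
θ=359°: circle(B,5.00) ∩ circle(D,4.00): a=3.2493, h=3.8003
θ=359°:   candidates: C₊=(6.1483,3.8316) cross=7.605; C₋=(6.3471,-3.7663) cross=-7.605
θ=359°:   branch + wants cross > 0 → take C=(6.1483,3.8316) (cross=7.605)
θ=359°: ex = (C−B)/|BC| = (0.6297,0.7768); ey = (-0.7768,0.6297)
θ=359°: P = B + 1.35·ex + 2.35·ey = (2.0242,2.4762)

θ=130°: -1.15 4.89
θ=359°: 2.02 2.48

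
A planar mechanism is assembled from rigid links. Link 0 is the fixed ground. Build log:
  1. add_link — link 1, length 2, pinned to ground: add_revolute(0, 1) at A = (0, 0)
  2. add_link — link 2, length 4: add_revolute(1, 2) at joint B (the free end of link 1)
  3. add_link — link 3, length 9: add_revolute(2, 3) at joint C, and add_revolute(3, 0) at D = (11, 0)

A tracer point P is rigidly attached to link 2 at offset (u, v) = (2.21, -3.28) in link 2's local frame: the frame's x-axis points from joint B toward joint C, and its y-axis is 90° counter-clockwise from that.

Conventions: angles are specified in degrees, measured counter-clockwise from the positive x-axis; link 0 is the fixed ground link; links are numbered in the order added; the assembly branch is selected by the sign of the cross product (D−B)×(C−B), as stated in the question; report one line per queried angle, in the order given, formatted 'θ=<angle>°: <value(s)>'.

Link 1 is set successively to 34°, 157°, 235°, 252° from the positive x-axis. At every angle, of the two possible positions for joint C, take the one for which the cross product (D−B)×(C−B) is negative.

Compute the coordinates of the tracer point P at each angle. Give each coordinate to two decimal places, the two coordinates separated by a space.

A=(0,0), D=(11.00,0)
θ=34°: B = A + 2.00·(cos34°, sin34°) = (1.6581, 1.1184)
θ=34°: |BD| = 9.4086
θ=34°: circle(B,4.00) ∩ circle(D,9.00): a=1.2500, h=3.7997
θ=34°:   candidates: C₊=(3.3509,4.7425) cross=35.750; C₋=(2.4476,-2.8029) cross=-35.750
θ=34°:   branch - wants cross < 0 → take C=(2.4476,-2.8029) (cross=-35.750)
θ=34°: ex = (C−B)/|BC| = (0.1974,-0.9803); ey = (0.9803,0.1974)
θ=34°: P = B + 2.21·ex + -3.28·ey = (-1.1212,-1.6955)
θ=157°: B = A + 2.00·(cos157°, sin157°) = (-1.8410, 0.7815)
θ=157°: |BD| = 12.8648
θ=157°: circle(B,4.00) ∩ circle(D,9.00): a=3.9061, h=0.8616
θ=157°:   candidates: C₊=(2.1102,1.4042) cross=11.084; C₋=(2.0055,-0.3158) cross=-11.084
θ=157°:   branch - wants cross < 0 → take C=(2.0055,-0.3158) (cross=-11.084)
θ=157°: ex = (C−B)/|BC| = (0.9616,-0.2743); ey = (0.2743,0.9616)
θ=157°: P = B + 2.21·ex + -3.28·ey = (-0.6156,-2.9790)
θ=235°: B = A + 2.00·(cos235°, sin235°) = (-1.1472, -1.6383)
θ=235°: |BD| = 12.2571
θ=235°: circle(B,4.00) ∩ circle(D,9.00): a=3.4771, h=1.9774
θ=235°:   candidates: C₊=(2.0344,0.7861) cross=24.237; C₋=(2.5630,-3.1332) cross=-24.237
θ=235°:   branch - wants cross < 0 → take C=(2.5630,-3.1332) (cross=-24.237)
θ=235°: ex = (C−B)/|BC| = (0.9275,-0.3737); ey = (0.3737,0.9275)
θ=235°: P = B + 2.21·ex + -3.28·ey = (-0.3231,-5.5066)
θ=252°: B = A + 2.00·(cos252°, sin252°) = (-0.6180, -1.9021)
θ=252°: |BD| = 11.7727
θ=252°: circle(B,4.00) ∩ circle(D,9.00): a=3.1257, h=2.4960
θ=252°:   candidates: C₊=(2.0634,1.0661) cross=29.384; C₋=(2.8699,-3.8602) cross=-29.384
θ=252°:   branch - wants cross < 0 → take C=(2.8699,-3.8602) (cross=-29.384)
θ=252°: ex = (C−B)/|BC| = (0.8720,-0.4895); ey = (0.4895,0.8720)
θ=252°: P = B + 2.21·ex + -3.28·ey = (-0.2966,-5.8441)

θ=34°: -1.12 -1.70
θ=157°: -0.62 -2.98
θ=235°: -0.32 -5.51
θ=252°: -0.30 -5.84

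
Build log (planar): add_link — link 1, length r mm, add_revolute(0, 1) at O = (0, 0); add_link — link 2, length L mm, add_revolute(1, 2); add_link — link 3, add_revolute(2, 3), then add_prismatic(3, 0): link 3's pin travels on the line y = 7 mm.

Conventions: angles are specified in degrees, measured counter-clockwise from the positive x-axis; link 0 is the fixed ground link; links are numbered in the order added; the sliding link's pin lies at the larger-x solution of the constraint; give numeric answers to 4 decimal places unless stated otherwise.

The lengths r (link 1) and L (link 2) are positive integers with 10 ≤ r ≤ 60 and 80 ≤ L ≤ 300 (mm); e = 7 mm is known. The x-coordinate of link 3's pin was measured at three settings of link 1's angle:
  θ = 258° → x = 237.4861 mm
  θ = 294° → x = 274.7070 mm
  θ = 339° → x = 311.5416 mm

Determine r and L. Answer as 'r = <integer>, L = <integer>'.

constraint per measurement: (x − r cos θ)² + (r sin θ − e)² = L²
subtracting the θ₁ and θ₂ equations cancels the r² and L² terms:
r = (x₁² − x₂²) / (2[(x₁cos θ₁ + e sin θ₁) − (x₂cos θ₂ + e sin θ₂)]) = 59.0000 → r = 59
L² = (x₁ − r cos θ₁)² + (r sin θ₁ − e)² = 66563.9817 → L = 258.0000 → L = 258
check at θ₃=339°: x = 311.5416 (printed 311.5416) ✓

r = 59, L = 258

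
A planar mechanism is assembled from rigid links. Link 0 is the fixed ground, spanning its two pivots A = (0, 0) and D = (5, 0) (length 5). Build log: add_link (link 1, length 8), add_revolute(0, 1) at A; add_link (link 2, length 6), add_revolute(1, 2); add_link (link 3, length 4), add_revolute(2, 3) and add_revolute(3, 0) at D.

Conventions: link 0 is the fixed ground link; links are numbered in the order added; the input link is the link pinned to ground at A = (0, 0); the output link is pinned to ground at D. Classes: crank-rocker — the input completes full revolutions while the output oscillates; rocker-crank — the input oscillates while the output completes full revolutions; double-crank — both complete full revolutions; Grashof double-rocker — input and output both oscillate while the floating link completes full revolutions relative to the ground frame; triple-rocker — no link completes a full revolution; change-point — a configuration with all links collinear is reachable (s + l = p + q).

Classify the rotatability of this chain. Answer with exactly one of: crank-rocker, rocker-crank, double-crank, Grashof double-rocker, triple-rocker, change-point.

lengths: ground=5, input=8, coupler=6, output=4
sorted: s=4 (shortest), l=8 (longest), p+q=11
s + l = 12 vs p + q = 11
s + l > p + q → non-Grashof → no link fully rotates → triple-rocker

triple-rocker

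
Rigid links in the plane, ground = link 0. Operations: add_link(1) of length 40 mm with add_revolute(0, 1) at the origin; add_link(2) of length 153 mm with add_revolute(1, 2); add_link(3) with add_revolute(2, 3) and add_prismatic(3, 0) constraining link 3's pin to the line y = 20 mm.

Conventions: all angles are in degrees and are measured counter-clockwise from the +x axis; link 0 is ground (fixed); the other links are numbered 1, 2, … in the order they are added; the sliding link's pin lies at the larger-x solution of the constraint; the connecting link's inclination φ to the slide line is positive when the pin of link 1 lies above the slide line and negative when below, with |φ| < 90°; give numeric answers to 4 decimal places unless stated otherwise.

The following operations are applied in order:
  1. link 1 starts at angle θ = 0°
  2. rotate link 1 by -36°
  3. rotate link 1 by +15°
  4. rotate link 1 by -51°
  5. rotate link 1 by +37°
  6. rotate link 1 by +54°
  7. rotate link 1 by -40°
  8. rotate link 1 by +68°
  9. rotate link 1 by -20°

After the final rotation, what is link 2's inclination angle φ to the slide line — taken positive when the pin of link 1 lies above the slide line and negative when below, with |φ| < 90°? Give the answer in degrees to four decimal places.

geometry: r = 40 mm, L = 153 mm, e = 20 mm; θ starts at 0°
rotate link 1 by -36°: θ ← 0° -36° = -36°
rotate link 1 by +15°: θ ← -36° +15° = -21°
rotate link 1 by -51°: θ ← -21° -51° = -72°
rotate link 1 by +37°: θ ← -72° +37° = -35°
rotate link 1 by +54°: θ ← -35° +54° = 19°
rotate link 1 by -40°: θ ← 19° -40° = -21°
rotate link 1 by +68°: θ ← -21° +68° = 47°
rotate link 1 by -20°: θ ← 47° -20° = 27°
h = r sin θ − e = 18.159620 − 20 = -1.840380
sin φ = h / L = -1.840380 / 153 = -0.01202863
φ = arcsin(-0.01202863) = -0.689206°

-0.6892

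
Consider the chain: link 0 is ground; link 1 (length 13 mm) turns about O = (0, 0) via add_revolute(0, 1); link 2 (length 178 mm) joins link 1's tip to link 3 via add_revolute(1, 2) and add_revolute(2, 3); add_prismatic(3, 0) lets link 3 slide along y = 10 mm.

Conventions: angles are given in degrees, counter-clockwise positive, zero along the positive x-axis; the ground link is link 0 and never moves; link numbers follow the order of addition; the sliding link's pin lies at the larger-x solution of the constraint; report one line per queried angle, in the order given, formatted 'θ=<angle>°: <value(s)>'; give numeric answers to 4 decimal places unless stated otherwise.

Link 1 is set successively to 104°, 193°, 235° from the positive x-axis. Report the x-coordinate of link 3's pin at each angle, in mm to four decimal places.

geometry: r = 13 mm, L = 178 mm, e = 10 mm
θ=104°: crank pin P = (r cos θ, r sin θ) = (-3.144985, 12.613844)
θ=104°: h = r sin θ − e = 12.613844 − 10 = 2.613844
θ=104°: x = r cos θ + √(L² − h²) = -3.144985 + 177.980807 = 174.835823
θ=193°: crank pin P = (r cos θ, r sin θ) = (-12.666811, -2.924364)
θ=193°: h = r sin θ − e = -2.924364 − 10 = -12.924364
θ=193°: x = r cos θ + √(L² − h²) = -12.666811 + 177.530169 = 164.863358
θ=235°: crank pin P = (r cos θ, r sin θ) = (-7.456494, -10.648977)
θ=235°: h = r sin θ − e = -10.648977 − 10 = -20.648977
θ=235°: x = r cos θ + √(L² − h²) = -7.456494 + 176.798246 = 169.341752

θ=104°: 174.8358
θ=193°: 164.8634
θ=235°: 169.3418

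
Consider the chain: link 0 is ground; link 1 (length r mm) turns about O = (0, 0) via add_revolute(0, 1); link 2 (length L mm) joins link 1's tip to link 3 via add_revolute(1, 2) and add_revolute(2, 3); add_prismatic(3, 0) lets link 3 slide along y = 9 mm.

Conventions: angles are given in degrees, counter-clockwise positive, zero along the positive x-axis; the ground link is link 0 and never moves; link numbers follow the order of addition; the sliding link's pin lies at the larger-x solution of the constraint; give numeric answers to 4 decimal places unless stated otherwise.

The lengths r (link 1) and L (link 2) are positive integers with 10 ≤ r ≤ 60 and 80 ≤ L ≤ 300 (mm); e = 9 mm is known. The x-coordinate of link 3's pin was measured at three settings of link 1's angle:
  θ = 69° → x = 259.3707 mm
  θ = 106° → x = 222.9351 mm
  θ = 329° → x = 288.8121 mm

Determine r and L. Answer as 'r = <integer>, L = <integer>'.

constraint per measurement: (x − r cos θ)² + (r sin θ − e)² = L²
subtracting the θ₁ and θ₂ equations cancels the r² and L² terms:
r = (x₁² − x₂²) / (2[(x₁cos θ₁ + e sin θ₁) − (x₂cos θ₂ + e sin θ₂)]) = 56.9999 → r = 57
L² = (x₁ − r cos θ₁)² + (r sin θ₁ − e)² = 59048.9899 → L = 243.0000 → L = 243
check at θ₃=329°: x = 288.8121 (printed 288.8121) ✓

r = 57, L = 243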